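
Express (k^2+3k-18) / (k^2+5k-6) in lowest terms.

By polynomial division,
  k^2+3k-18 = (k^2+5k-6) + (-2k-12)
  k^2+5k-6 = (-(1/2)k+1/2)(-2k-12) + (0)
Last nonzero remainder: -2k-12. Dividing through by -2 gives the monic gcd k+6.
Cancel k+6 from numerator and denominator to get the reduced form.

(k-3)/(k-1)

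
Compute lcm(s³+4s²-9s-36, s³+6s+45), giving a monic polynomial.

Apply the Euclidean algorithm:
  s³+4s²-9s-36 = (s³+6s+45) + (4s²-15s-81)
  s³+6s+45 = ((1/4)s+15/16)(4s²-15s-81) + ((645/16)s+1935/16)
  4s²-15s-81 = ((64/645)s-144/215)((645/16)s+1935/16) + (0)
Last nonzero remainder: (645/16)s+1935/16. Dividing through by 645/16 gives the monic gcd s+3.
Then lcm(f, g) = f·g / gcd(f, g); expanding and making the result monic gives the answer.

s⁵+s⁴-6s³+51s²-27s-540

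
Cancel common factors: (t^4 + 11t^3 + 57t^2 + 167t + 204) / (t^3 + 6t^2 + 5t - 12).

Repeated division with remainder:
  t^4 + 11t^3 + 57t^2 + 167t + 204 = (t + 5)(t^3 + 6t^2 + 5t - 12) + (22t^2 + 154t + 264)
  t^3 + 6t^2 + 5t - 12 = ((1/22)t - 1/22)(22t^2 + 154t + 264) + (0)
Last nonzero remainder: 22t^2 + 154t + 264. Dividing through by 22 gives the monic gcd t^2 + 7t + 12.
Cancel t^2 + 7t + 12 from numerator and denominator to get the reduced form.

(t^2 + 4t + 17)/(t - 1)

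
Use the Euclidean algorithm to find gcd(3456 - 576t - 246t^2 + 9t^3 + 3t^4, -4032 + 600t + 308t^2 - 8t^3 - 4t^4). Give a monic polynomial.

144 - 42t - 5t^2 + t^3

Apply the Euclidean algorithm:
  3t^4 + 9t^3 - 246t^2 - 576t + 3456 = (-3/4)(-4t^4 - 8t^3 + 308t^2 + 600t - 4032) + (3t^3 - 15t^2 - 126t + 432)
  -4t^4 - 8t^3 + 308t^2 + 600t - 4032 = (-(4/3)t - 28/3)(3t^3 - 15t^2 - 126t + 432) + (0)
Last nonzero remainder: 3t^3 - 15t^2 - 126t + 432. Dividing through by 3 gives the monic gcd t^3 - 5t^2 - 42t + 144.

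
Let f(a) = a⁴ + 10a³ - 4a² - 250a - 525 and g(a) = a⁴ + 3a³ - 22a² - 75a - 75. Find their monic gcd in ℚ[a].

Apply the Euclidean algorithm:
  a⁴ + 10a³ - 4a² - 250a - 525 = (a⁴ + 3a³ - 22a² - 75a - 75) + (7a³ + 18a² - 175a - 450)
  a⁴ + 3a³ - 22a² - 75a - 75 = ((1/7)a + 3/49)(7a³ + 18a² - 175a - 450) + ((93/49)a² - 2325/49)
  7a³ + 18a² - 175a - 450 = ((343/93)a + 294/31)((93/49)a² - 2325/49) + (0)
Last nonzero remainder: (93/49)a² - 2325/49. Dividing through by 93/49 gives the monic gcd a² - 25.

a² - 25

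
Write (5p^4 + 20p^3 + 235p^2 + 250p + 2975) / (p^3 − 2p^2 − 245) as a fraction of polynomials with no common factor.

By polynomial division,
  5p^4 + 20p^3 + 235p^2 + 250p + 2975 = (5p + 30)(p^3 − 2p^2 − 245) + (295p^2 + 1475p + 10325)
  p^3 − 2p^2 − 245 = ((1/295)p − 7/295)(295p^2 + 1475p + 10325) + (0)
Last nonzero remainder: 295p^2 + 1475p + 10325. Dividing through by 295 gives the monic gcd p^2 + 5p + 35.
Cancel p^2 + 5p + 35 from numerator and denominator to get the reduced form.

(5p^2 − 5p + 85)/(p − 7)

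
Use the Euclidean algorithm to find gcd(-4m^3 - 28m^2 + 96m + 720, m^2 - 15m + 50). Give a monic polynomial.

m - 5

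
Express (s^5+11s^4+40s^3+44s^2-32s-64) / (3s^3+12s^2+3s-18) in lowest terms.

By polynomial division,
  s^5+11s^4+40s^3+44s^2-32s-64 = ((1/3)s^2+(7/3)s+11/3)(3s^3+12s^2+3s-18) + (-s^2-s+2)
  3s^3+12s^2+3s-18 = (-3s-9)(-s^2-s+2) + (0)
Last nonzero remainder: -s^2-s+2. Dividing through by -1 gives the monic gcd s^2+s-2.
Cancel s^2+s-2 from numerator and denominator to get the reduced form.

(s^3+10s^2+32s+32)/(3s+9)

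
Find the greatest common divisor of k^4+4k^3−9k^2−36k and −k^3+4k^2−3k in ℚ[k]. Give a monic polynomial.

k^2−3k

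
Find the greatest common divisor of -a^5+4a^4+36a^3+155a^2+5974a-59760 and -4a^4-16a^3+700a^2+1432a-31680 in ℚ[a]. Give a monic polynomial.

a^3-7a^2-98a+720

Apply the Euclidean algorithm:
  -a^5+4a^4+36a^3+155a^2+5974a-59760 = ((1/4)a-2)(-4a^4-16a^3+700a^2+1432a-31680) + (-171a^3+1197a^2+16758a-123120)
  -4a^4-16a^3+700a^2+1432a-31680 = ((4/171)a+44/171)(-171a^3+1197a^2+16758a-123120) + (0)
Last nonzero remainder: -171a^3+1197a^2+16758a-123120. Dividing through by -171 gives the monic gcd a^3-7a^2-98a+720.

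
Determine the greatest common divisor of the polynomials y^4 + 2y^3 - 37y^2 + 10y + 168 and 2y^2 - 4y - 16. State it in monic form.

Repeated division with remainder:
  y^4 + 2y^3 - 37y^2 + 10y + 168 = ((1/2)y^2 + 2y - 21/2)(2y^2 - 4y - 16) + (0)
Last nonzero remainder: 2y^2 - 4y - 16. Dividing through by 2 gives the monic gcd y^2 - 2y - 8.

y^2 - 2y - 8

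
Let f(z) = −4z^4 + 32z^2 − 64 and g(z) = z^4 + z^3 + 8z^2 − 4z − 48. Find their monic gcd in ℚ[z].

z^2 − 4

Apply the Euclidean algorithm:
  −4z^4 + 32z^2 − 64 = (−4)(z^4 + z^3 + 8z^2 − 4z − 48) + (4z^3 + 64z^2 − 16z − 256)
  z^4 + z^3 + 8z^2 − 4z − 48 = ((1/4)z − 15/4)(4z^3 + 64z^2 − 16z − 256) + (252z^2 − 1008)
  4z^3 + 64z^2 − 16z − 256 = ((1/63)z + 16/63)(252z^2 − 1008) + (0)
Last nonzero remainder: 252z^2 − 1008. Dividing through by 252 gives the monic gcd z^2 − 4.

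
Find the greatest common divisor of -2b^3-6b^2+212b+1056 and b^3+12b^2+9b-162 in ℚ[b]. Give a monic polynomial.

Apply the Euclidean algorithm:
  -2b^3-6b^2+212b+1056 = (-2)(b^3+12b^2+9b-162) + (18b^2+230b+732)
  b^3+12b^2+9b-162 = ((1/18)b-7/162)(18b^2+230b+732) + (-(1760/81)b-3520/27)
  18b^2+230b+732 = (-(729/880)b-4941/880)(-(1760/81)b-3520/27) + (0)
Last nonzero remainder: -(1760/81)b-3520/27. Dividing through by -1760/81 gives the monic gcd b+6.

b+6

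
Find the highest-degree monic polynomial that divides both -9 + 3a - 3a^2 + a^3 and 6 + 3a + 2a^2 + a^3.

3 + a^2

Apply the Euclidean algorithm:
  a^3 - 3a^2 + 3a - 9 = (a^3 + 2a^2 + 3a + 6) + (-5a^2 - 15)
  a^3 + 2a^2 + 3a + 6 = (-(1/5)a - 2/5)(-5a^2 - 15) + (0)
Last nonzero remainder: -5a^2 - 15. Dividing through by -5 gives the monic gcd a^2 + 3.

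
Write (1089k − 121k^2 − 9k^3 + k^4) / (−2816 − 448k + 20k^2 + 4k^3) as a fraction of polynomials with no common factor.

(−99k + 2k^2 + k^3)/(256 + 64k + 4k^2)

Euclidean algorithm in ℚ[k]:
  k^4 − 9k^3 − 121k^2 + 1089k = ((1/4)k − 7/2)(4k^3 + 20k^2 − 448k − 2816) + (61k^2 + 225k − 9856)
  4k^3 + 20k^2 − 448k − 2816 = ((4/61)k + 320/3721)(61k^2 + 225k − 9856) + ((665856/3721)k − 7324416/3721)
  61k^2 + 225k − 9856 = ((226981/665856)k + 26047/5202)((665856/3721)k − 7324416/3721) + (0)
Last nonzero remainder: (665856/3721)k − 7324416/3721. Dividing through by 665856/3721 gives the monic gcd k − 11.
Cancel k − 11 from numerator and denominator to get the reduced form.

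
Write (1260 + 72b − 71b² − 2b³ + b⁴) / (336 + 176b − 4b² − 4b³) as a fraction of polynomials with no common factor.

Apply the Euclidean algorithm:
  b⁴ − 2b³ − 71b² + 72b + 1260 = (−(1/4)b + 3/4)(−4b³ − 4b² + 176b + 336) + (−24b² + 24b + 1008)
  −4b³ − 4b² + 176b + 336 = ((1/6)b + 1/3)(−24b² + 24b + 1008) + (0)
Last nonzero remainder: −24b² + 24b + 1008. Dividing through by −24 gives the monic gcd b² − b − 42.
Cancel b² − b − 42 from numerator and denominator to get the reduced form.

(30 + b − b²)/(8 + 4b)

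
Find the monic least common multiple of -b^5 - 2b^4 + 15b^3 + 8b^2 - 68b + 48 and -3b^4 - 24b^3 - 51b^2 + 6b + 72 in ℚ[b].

Apply the Euclidean algorithm:
  -b^5 - 2b^4 + 15b^3 + 8b^2 - 68b + 48 = ((1/3)b - 2)(-3b^4 - 24b^3 - 51b^2 + 6b + 72) + (-16b^3 - 96b^2 - 80b + 192)
  -3b^4 - 24b^3 - 51b^2 + 6b + 72 = ((3/16)b + 3/8)(-16b^3 - 96b^2 - 80b + 192) + (0)
Last nonzero remainder: -16b^3 - 96b^2 - 80b + 192. Dividing through by -16 gives the monic gcd b^3 + 6b^2 + 5b - 12.
Then lcm(f, g) = f·g / gcd(f, g); expanding and making the result monic gives the answer.

b^6 + 4b^5 - 11b^4 - 38b^3 + 52b^2 + 88b - 96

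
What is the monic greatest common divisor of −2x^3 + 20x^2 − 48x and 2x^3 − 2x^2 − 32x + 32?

x − 4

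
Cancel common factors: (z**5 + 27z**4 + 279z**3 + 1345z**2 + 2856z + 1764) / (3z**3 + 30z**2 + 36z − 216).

By polynomial division,
  z**5 + 27z**4 + 279z**3 + 1345z**2 + 2856z + 1764 = ((1/3)z**2 + (17/3)z + 97/3)(3z**3 + 30z**2 + 36z − 216) + (243z**2 + 2916z + 8748)
  3z**3 + 30z**2 + 36z − 216 = ((1/81)z − 2/81)(243z**2 + 2916z + 8748) + (0)
Last nonzero remainder: 243z**2 + 2916z + 8748. Dividing through by 243 gives the monic gcd z**2 + 12z + 36.
Cancel z**2 + 12z + 36 from numerator and denominator to get the reduced form.

(z**3 + 15z**2 + 63z + 49)/(3z − 6)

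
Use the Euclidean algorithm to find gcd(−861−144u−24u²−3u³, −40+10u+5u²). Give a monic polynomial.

1

Euclidean algorithm in ℚ[u]:
  −3u³−24u²−144u−861 = (−(3/5)u−18/5)(5u²+10u−40) + (−132u−1005)
  5u²+10u−40 = (−(5/132)u+1235/5808)(−132u−1005) + (336285/1936)
  −132u−1005 = (−(85184/112095)u−129712/22419)(336285/1936) + (0)
The last nonzero remainder is the constant 336285/1936, so the polynomials are coprime and gcd = 1.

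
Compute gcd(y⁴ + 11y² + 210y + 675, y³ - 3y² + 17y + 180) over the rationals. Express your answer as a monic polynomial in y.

Apply the Euclidean algorithm:
  y⁴ + 11y² + 210y + 675 = (y + 3)(y³ - 3y² + 17y + 180) + (3y² - 21y + 135)
  y³ - 3y² + 17y + 180 = ((1/3)y + 4/3)(3y² - 21y + 135) + (0)
Last nonzero remainder: 3y² - 21y + 135. Dividing through by 3 gives the monic gcd y² - 7y + 45.

y² - 7y + 45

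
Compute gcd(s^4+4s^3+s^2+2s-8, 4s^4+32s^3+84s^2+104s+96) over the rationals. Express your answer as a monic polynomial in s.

s^3+5s^2+6s+8

Repeated division with remainder:
  s^4+4s^3+s^2+2s-8 = (1/4)(4s^4+32s^3+84s^2+104s+96) + (-4s^3-20s^2-24s-32)
  4s^4+32s^3+84s^2+104s+96 = (-s-3)(-4s^3-20s^2-24s-32) + (0)
Last nonzero remainder: -4s^3-20s^2-24s-32. Dividing through by -4 gives the monic gcd s^3+5s^2+6s+8.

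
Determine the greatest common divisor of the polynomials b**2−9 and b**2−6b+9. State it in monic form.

By polynomial division,
  b**2−9 = (b**2−6b+9) + (6b−18)
  b**2−6b+9 = ((1/6)b−1/2)(6b−18) + (0)
Last nonzero remainder: 6b−18. Dividing through by 6 gives the monic gcd b−3.

b−3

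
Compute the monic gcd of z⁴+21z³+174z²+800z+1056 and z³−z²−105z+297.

Repeated division with remainder:
  z⁴+21z³+174z²+800z+1056 = (z+22)(z³−z²−105z+297) + (301z²+2813z−5478)
  z³−z²−105z+297 = ((1/301)z−3114/90601)(301z²+2813z−5478) + ((895455/90601)z+9850005/90601)
  301z²+2813z−5478 = ((27270901/895455)z−15039766/298485)((895455/90601)z+9850005/90601) + (0)
Last nonzero remainder: (895455/90601)z+9850005/90601. Dividing through by 895455/90601 gives the monic gcd z+11.

z+11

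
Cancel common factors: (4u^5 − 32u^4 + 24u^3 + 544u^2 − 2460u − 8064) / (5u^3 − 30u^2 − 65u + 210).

Euclidean algorithm in ℚ[u]:
  4u^5 − 32u^4 + 24u^3 + 544u^2 − 2460u − 8064 = ((4/5)u^2 − (8/5)u + 28/5)(5u^3 − 30u^2 − 65u + 210) + (440u^2 − 1760u − 9240)
  5u^3 − 30u^2 − 65u + 210 = ((1/88)u − 1/44)(440u^2 − 1760u − 9240) + (0)
Last nonzero remainder: 440u^2 − 1760u − 9240. Dividing through by 440 gives the monic gcd u^2 − 4u − 21.
Cancel u^2 − 4u − 21 from numerator and denominator to get the reduced form.

(4u^3 − 16u^2 + 44u + 384)/(5u − 10)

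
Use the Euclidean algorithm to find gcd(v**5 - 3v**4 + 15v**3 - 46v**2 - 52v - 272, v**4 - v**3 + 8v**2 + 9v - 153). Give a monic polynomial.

v**2 - v + 17

Euclidean algorithm in ℚ[v]:
  v**5 - 3v**4 + 15v**3 - 46v**2 - 52v - 272 = (v - 2)(v**4 - v**3 + 8v**2 + 9v - 153) + (5v**3 - 39v**2 + 119v - 578)
  v**4 - v**3 + 8v**2 + 9v - 153 = ((1/5)v + 34/25)(5v**3 - 39v**2 + 119v - 578) + ((931/25)v**2 - (931/25)v + 15827/25)
  5v**3 - 39v**2 + 119v - 578 = ((125/931)v - 850/931)((931/25)v**2 - (931/25)v + 15827/25) + (0)
Last nonzero remainder: (931/25)v**2 - (931/25)v + 15827/25. Dividing through by 931/25 gives the monic gcd v**2 - v + 17.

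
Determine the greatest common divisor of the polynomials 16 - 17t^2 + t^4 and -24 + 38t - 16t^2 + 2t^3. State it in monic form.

By polynomial division,
  t^4 - 17t^2 + 16 = ((1/2)t + 4)(2t^3 - 16t^2 + 38t - 24) + (28t^2 - 140t + 112)
  2t^3 - 16t^2 + 38t - 24 = ((1/14)t - 3/14)(28t^2 - 140t + 112) + (0)
Last nonzero remainder: 28t^2 - 140t + 112. Dividing through by 28 gives the monic gcd t^2 - 5t + 4.

4 - 5t + t^2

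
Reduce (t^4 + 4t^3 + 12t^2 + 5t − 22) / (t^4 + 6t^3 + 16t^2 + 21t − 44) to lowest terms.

(t + 2)/(t + 4)

Repeated division with remainder:
  t^4 + 4t^3 + 12t^2 + 5t − 22 = (t^4 + 6t^3 + 16t^2 + 21t − 44) + (−2t^3 − 4t^2 − 16t + 22)
  t^4 + 6t^3 + 16t^2 + 21t − 44 = (−(1/2)t − 2)(−2t^3 − 4t^2 − 16t + 22) + (0)
Last nonzero remainder: −2t^3 − 4t^2 − 16t + 22. Dividing through by −2 gives the monic gcd t^3 + 2t^2 + 8t − 11.
Cancel t^3 + 2t^2 + 8t − 11 from numerator and denominator to get the reduced form.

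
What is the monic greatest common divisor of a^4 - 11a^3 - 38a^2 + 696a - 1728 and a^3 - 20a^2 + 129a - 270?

a^2 - 15a + 54

By polynomial division,
  a^4 - 11a^3 - 38a^2 + 696a - 1728 = (a + 9)(a^3 - 20a^2 + 129a - 270) + (13a^2 - 195a + 702)
  a^3 - 20a^2 + 129a - 270 = ((1/13)a - 5/13)(13a^2 - 195a + 702) + (0)
Last nonzero remainder: 13a^2 - 195a + 702. Dividing through by 13 gives the monic gcd a^2 - 15a + 54.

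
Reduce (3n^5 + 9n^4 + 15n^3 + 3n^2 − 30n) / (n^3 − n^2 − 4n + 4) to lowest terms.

(3n^3 + 6n^2 + 15n)/(n − 2)

Repeated division with remainder:
  3n^5 + 9n^4 + 15n^3 + 3n^2 − 30n = (3n^2 + 12n + 39)(n^3 − n^2 − 4n + 4) + (78n^2 + 78n − 156)
  n^3 − n^2 − 4n + 4 = ((1/78)n − 1/39)(78n^2 + 78n − 156) + (0)
Last nonzero remainder: 78n^2 + 78n − 156. Dividing through by 78 gives the monic gcd n^2 + n − 2.
Cancel n^2 + n − 2 from numerator and denominator to get the reduced form.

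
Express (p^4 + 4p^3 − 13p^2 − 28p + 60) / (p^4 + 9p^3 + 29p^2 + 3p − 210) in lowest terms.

(p^2 + p − 6)/(p^2 + 6p + 21)

By polynomial division,
  p^4 + 4p^3 − 13p^2 − 28p + 60 = (p^4 + 9p^3 + 29p^2 + 3p − 210) + (−5p^3 − 42p^2 − 31p + 270)
  p^4 + 9p^3 + 29p^2 + 3p − 210 = (−(1/5)p − 3/25)(−5p^3 − 42p^2 − 31p + 270) + ((444/25)p^2 + (1332/25)p − 888/5)
  −5p^3 − 42p^2 − 31p + 270 = (−(125/444)p − 225/148)((444/25)p^2 + (1332/25)p − 888/5) + (0)
Last nonzero remainder: (444/25)p^2 + (1332/25)p − 888/5. Dividing through by 444/25 gives the monic gcd p^2 + 3p − 10.
Cancel p^2 + 3p − 10 from numerator and denominator to get the reduced form.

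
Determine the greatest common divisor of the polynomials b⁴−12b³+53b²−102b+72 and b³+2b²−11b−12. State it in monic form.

b−3

By polynomial division,
  b⁴−12b³+53b²−102b+72 = (b−14)(b³+2b²−11b−12) + (92b²−244b−96)
  b³+2b²−11b−12 = ((1/92)b+107/2116)(92b²−244b−96) + ((1260/529)b−3780/529)
  92b²−244b−96 = ((12167/315)b+4232/315)((1260/529)b−3780/529) + (0)
Last nonzero remainder: (1260/529)b−3780/529. Dividing through by 1260/529 gives the monic gcd b−3.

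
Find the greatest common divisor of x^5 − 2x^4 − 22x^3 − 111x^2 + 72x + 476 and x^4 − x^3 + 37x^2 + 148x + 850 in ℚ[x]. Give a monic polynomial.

By polynomial division,
  x^5 − 2x^4 − 22x^3 − 111x^2 + 72x + 476 = (x − 1)(x^4 − x^3 + 37x^2 + 148x + 850) + (−60x^3 − 222x^2 − 630x + 1326)
  x^4 − x^3 + 37x^2 + 148x + 850 = (−(1/60)x + 47/600)(−60x^3 − 222x^2 − 630x + 1326) + ((4389/100)x^2 + (4389/20)x + 74613/100)
  −60x^3 − 222x^2 − 630x + 1326 = (−(2000/1463)x + 2600/1463)((4389/100)x^2 + (4389/20)x + 74613/100) + (0)
Last nonzero remainder: (4389/100)x^2 + (4389/20)x + 74613/100. Dividing through by 4389/100 gives the monic gcd x^2 + 5x + 17.

x^2 + 5x + 17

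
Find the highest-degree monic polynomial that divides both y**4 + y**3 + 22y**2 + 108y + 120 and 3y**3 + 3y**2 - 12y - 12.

y + 2

Apply the Euclidean algorithm:
  y**4 + y**3 + 22y**2 + 108y + 120 = ((1/3)y)(3y**3 + 3y**2 - 12y - 12) + (26y**2 + 112y + 120)
  3y**3 + 3y**2 - 12y - 12 = ((3/26)y - 129/338)(26y**2 + 112y + 120) + ((2856/169)y + 5712/169)
  26y**2 + 112y + 120 = ((2197/1428)y + 845/238)((2856/169)y + 5712/169) + (0)
Last nonzero remainder: (2856/169)y + 5712/169. Dividing through by 2856/169 gives the monic gcd y + 2.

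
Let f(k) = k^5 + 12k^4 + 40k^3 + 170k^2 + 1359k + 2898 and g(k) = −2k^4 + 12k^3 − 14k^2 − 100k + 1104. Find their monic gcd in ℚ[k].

k^2 − 4k + 23

Repeated division with remainder:
  k^5 + 12k^4 + 40k^3 + 170k^2 + 1359k + 2898 = (−(1/2)k − 9)(−2k^4 + 12k^3 − 14k^2 − 100k + 1104) + (141k^3 − 6k^2 + 1011k + 12834)
  −2k^4 + 12k^3 − 14k^2 − 100k + 1104 = (−(2/141)k + 560/6627)(141k^3 − 6k^2 + 1011k + 12834) + ((1872/2209)k^2 − (7488/2209)k + 43056/2209)
  141k^3 − 6k^2 + 1011k + 12834 = ((103823/624)k + 68479/104)((1872/2209)k^2 − (7488/2209)k + 43056/2209) + (0)
Last nonzero remainder: (1872/2209)k^2 − (7488/2209)k + 43056/2209. Dividing through by 1872/2209 gives the monic gcd k^2 − 4k + 23.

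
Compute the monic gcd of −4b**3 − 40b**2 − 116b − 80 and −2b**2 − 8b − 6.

Apply the Euclidean algorithm:
  −4b**3 − 40b**2 − 116b − 80 = (2b + 12)(−2b**2 − 8b − 6) + (−8b − 8)
  −2b**2 − 8b − 6 = ((1/4)b + 3/4)(−8b − 8) + (0)
Last nonzero remainder: −8b − 8. Dividing through by −8 gives the monic gcd b + 1.

b + 1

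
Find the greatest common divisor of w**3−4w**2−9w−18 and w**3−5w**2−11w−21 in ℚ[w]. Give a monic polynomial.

w**2+2w+3

Euclidean algorithm in ℚ[w]:
  w**3−4w**2−9w−18 = (w**3−5w**2−11w−21) + (w**2+2w+3)
  w**3−5w**2−11w−21 = (w−7)(w**2+2w+3) + (0)
The last nonzero remainder w**2+2w+3 is already monic.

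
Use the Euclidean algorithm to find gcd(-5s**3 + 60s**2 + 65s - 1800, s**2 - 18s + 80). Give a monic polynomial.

By polynomial division,
  -5s**3 + 60s**2 + 65s - 1800 = (-5s - 30)(s**2 - 18s + 80) + (-75s + 600)
  s**2 - 18s + 80 = (-(1/75)s + 2/15)(-75s + 600) + (0)
Last nonzero remainder: -75s + 600. Dividing through by -75 gives the monic gcd s - 8.

s - 8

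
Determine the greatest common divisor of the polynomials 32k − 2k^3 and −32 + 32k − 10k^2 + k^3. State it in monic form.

Euclidean algorithm in ℚ[k]:
  −2k^3 + 32k = (−2)(k^3 − 10k^2 + 32k − 32) + (−20k^2 + 96k − 64)
  k^3 − 10k^2 + 32k − 32 = (−(1/20)k + 13/50)(−20k^2 + 96k − 64) + ((96/25)k − 384/25)
  −20k^2 + 96k − 64 = (−(125/24)k + 25/6)((96/25)k − 384/25) + (0)
Last nonzero remainder: (96/25)k − 384/25. Dividing through by 96/25 gives the monic gcd k − 4.

−4 + k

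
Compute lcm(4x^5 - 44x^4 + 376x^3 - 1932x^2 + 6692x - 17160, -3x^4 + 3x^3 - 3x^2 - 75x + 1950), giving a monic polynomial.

By polynomial division,
  4x^5 - 44x^4 + 376x^3 - 1932x^2 + 6692x - 17160 = (-(4/3)x + 40/3)(-3x^4 + 3x^3 - 3x^2 - 75x + 1950) + (332x^3 - 1992x^2 + 10292x - 43160)
  -3x^4 + 3x^3 - 3x^2 - 75x + 1950 = (-(3/332)x - 15/332)(332x^3 - 1992x^2 + 10292x - 43160) + (0)
Last nonzero remainder: 332x^3 - 1992x^2 + 10292x - 43160. Dividing through by 332 gives the monic gcd x^3 - 6x^2 + 31x - 130.
Then lcm(f, g) = f·g / gcd(f, g); expanding and making the result monic gives the answer.

x^6 - 6x^5 + 39x^4 - 13x^3 - 742x^2 + 4075x - 21450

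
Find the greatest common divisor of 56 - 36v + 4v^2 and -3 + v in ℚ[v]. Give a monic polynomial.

1

By polynomial division,
  4v^2 - 36v + 56 = (4v - 24)(v - 3) + (-16)
  v - 3 = (-(1/16)v + 3/16)(-16) + (0)
The last nonzero remainder is the constant -16, so the polynomials are coprime and gcd = 1.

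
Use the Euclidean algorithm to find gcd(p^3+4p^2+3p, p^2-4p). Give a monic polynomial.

p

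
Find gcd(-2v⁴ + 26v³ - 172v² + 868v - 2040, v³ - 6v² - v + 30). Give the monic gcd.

v - 5

By polynomial division,
  -2v⁴ + 26v³ - 172v² + 868v - 2040 = (-2v + 14)(v³ - 6v² - v + 30) + (-90v² + 942v - 2460)
  v³ - 6v² - v + 30 = (-(1/90)v - 67/1350)(-90v² + 942v - 2460) + ((4144/225)v - 4144/45)
  -90v² + 942v - 2460 = (-(10125/2072)v + 27675/1036)((4144/225)v - 4144/45) + (0)
Last nonzero remainder: (4144/225)v - 4144/45. Dividing through by 4144/225 gives the monic gcd v - 5.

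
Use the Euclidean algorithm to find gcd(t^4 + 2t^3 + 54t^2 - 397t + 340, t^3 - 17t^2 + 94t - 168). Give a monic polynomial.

Apply the Euclidean algorithm:
  t^4 + 2t^3 + 54t^2 - 397t + 340 = (t + 19)(t^3 - 17t^2 + 94t - 168) + (283t^2 - 2015t + 3532)
  t^3 - 17t^2 + 94t - 168 = ((1/283)t - 2796/80089)(283t^2 - 2015t + 3532) + ((894870/80089)t - 3579480/80089)
  283t^2 - 2015t + 3532 = ((22665187/894870)t - 70718587/894870)((894870/80089)t - 3579480/80089) + (0)
Last nonzero remainder: (894870/80089)t - 3579480/80089. Dividing through by 894870/80089 gives the monic gcd t - 4.

t - 4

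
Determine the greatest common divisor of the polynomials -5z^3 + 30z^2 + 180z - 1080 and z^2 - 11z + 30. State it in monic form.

z - 6

Repeated division with remainder:
  -5z^3 + 30z^2 + 180z - 1080 = (-5z - 25)(z^2 - 11z + 30) + (55z - 330)
  z^2 - 11z + 30 = ((1/55)z - 1/11)(55z - 330) + (0)
Last nonzero remainder: 55z - 330. Dividing through by 55 gives the monic gcd z - 6.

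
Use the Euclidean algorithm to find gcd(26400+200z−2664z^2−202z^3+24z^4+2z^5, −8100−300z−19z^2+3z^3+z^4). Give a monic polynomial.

−100+z^2

Euclidean algorithm in ℚ[z]:
  2z^5+24z^4−202z^3−2664z^2+200z+26400 = (2z+18)(z^4+3z^3−19z^2−300z−8100) + (−218z^3−1722z^2+21800z+172200)
  z^4+3z^3−19z^2−300z−8100 = (−(1/218)z+267/11881)(−218z^3−1722z^2+21800z+172200) + ((1422135/11881)z^2−142213500/11881)
  −218z^3−1722z^2+21800z+172200 = (−(2590058/1422135)z−6819694/474045)((1422135/11881)z^2−142213500/11881) + (0)
Last nonzero remainder: (1422135/11881)z^2−142213500/11881. Dividing through by 1422135/11881 gives the monic gcd z^2−100.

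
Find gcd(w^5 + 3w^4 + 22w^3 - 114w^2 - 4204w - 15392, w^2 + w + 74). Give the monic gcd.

w^2 + w + 74

Repeated division with remainder:
  w^5 + 3w^4 + 22w^3 - 114w^2 - 4204w - 15392 = (w^3 + 2w^2 - 54w - 208)(w^2 + w + 74) + (0)
The last nonzero remainder w^2 + w + 74 is already monic.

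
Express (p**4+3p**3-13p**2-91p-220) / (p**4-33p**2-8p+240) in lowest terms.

(p**2+4p+11)/(p**2+p-12)

Euclidean algorithm in ℚ[p]:
  p**4+3p**3-13p**2-91p-220 = (p**4-33p**2-8p+240) + (3p**3+20p**2-83p-460)
  p**4-33p**2-8p+240 = ((1/3)p-20/9)(3p**3+20p**2-83p-460) + ((352/9)p**2-(352/9)p-7040/9)
  3p**3+20p**2-83p-460 = ((27/352)p+207/352)((352/9)p**2-(352/9)p-7040/9) + (0)
Last nonzero remainder: (352/9)p**2-(352/9)p-7040/9. Dividing through by 352/9 gives the monic gcd p**2-p-20.
Cancel p**2-p-20 from numerator and denominator to get the reduced form.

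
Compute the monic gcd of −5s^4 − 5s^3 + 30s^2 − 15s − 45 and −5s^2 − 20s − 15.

s^2 + 4s + 3

Apply the Euclidean algorithm:
  −5s^4 − 5s^3 + 30s^2 − 15s − 45 = (s^2 − 3s + 3)(−5s^2 − 20s − 15) + (0)
Last nonzero remainder: −5s^2 − 20s − 15. Dividing through by −5 gives the monic gcd s^2 + 4s + 3.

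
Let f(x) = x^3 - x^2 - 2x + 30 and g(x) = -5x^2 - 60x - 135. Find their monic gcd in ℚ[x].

By polynomial division,
  x^3 - x^2 - 2x + 30 = (-(1/5)x + 13/5)(-5x^2 - 60x - 135) + (127x + 381)
  -5x^2 - 60x - 135 = (-(5/127)x - 45/127)(127x + 381) + (0)
Last nonzero remainder: 127x + 381. Dividing through by 127 gives the monic gcd x + 3.

x + 3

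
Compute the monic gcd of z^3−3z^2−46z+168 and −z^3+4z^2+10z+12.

By polynomial division,
  z^3−3z^2−46z+168 = (−1)(−z^3+4z^2+10z+12) + (z^2−36z+180)
  −z^3+4z^2+10z+12 = (−z−32)(z^2−36z+180) + (−962z+5772)
  z^2−36z+180 = (−(1/962)z+15/481)(−962z+5772) + (0)
Last nonzero remainder: −962z+5772. Dividing through by −962 gives the monic gcd z−6.

z−6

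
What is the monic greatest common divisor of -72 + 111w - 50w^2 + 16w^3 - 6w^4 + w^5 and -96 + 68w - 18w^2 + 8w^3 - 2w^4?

-24 + 5w - 2w^2 + w^3

Euclidean algorithm in ℚ[w]:
  w^5 - 6w^4 + 16w^3 - 50w^2 + 111w - 72 = (-(1/2)w + 1)(-2w^4 + 8w^3 - 18w^2 + 68w - 96) + (-w^3 + 2w^2 - 5w + 24)
  -2w^4 + 8w^3 - 18w^2 + 68w - 96 = (2w - 4)(-w^3 + 2w^2 - 5w + 24) + (0)
Last nonzero remainder: -w^3 + 2w^2 - 5w + 24. Dividing through by -1 gives the monic gcd w^3 - 2w^2 + 5w - 24.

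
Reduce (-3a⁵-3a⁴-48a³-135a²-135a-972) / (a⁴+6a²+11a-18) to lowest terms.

Apply the Euclidean algorithm:
  -3a⁵-3a⁴-48a³-135a²-135a-972 = (-3a-3)(a⁴+6a²+11a-18) + (-30a³-84a²-156a-1026)
  a⁴+6a²+11a-18 = (-(1/30)a+7/75)(-30a³-84a²-156a-1026) + ((216/25)a²-(216/25)a+1944/25)
  -30a³-84a²-156a-1026 = (-(125/36)a-475/36)((216/25)a²-(216/25)a+1944/25) + (0)
Last nonzero remainder: (216/25)a²-(216/25)a+1944/25. Dividing through by 216/25 gives the monic gcd a²-a+9.
Cancel a²-a+9 from numerator and denominator to get the reduced form.

(-3a³-6a²-27a-108)/(a²+a-2)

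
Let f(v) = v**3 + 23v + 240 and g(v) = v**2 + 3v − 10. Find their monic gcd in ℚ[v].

v + 5

Euclidean algorithm in ℚ[v]:
  v**3 + 23v + 240 = (v − 3)(v**2 + 3v − 10) + (42v + 210)
  v**2 + 3v − 10 = ((1/42)v − 1/21)(42v + 210) + (0)
Last nonzero remainder: 42v + 210. Dividing through by 42 gives the monic gcd v + 5.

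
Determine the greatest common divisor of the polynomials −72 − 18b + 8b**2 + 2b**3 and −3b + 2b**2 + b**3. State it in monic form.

3 + b

Apply the Euclidean algorithm:
  2b**3 + 8b**2 − 18b − 72 = (2)(b**3 + 2b**2 − 3b) + (4b**2 − 12b − 72)
  b**3 + 2b**2 − 3b = ((1/4)b + 5/4)(4b**2 − 12b − 72) + (30b + 90)
  4b**2 − 12b − 72 = ((2/15)b − 4/5)(30b + 90) + (0)
Last nonzero remainder: 30b + 90. Dividing through by 30 gives the monic gcd b + 3.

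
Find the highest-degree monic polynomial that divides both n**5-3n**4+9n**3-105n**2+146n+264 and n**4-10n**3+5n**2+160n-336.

Apply the Euclidean algorithm:
  n**5-3n**4+9n**3-105n**2+146n+264 = (n+7)(n**4-10n**3+5n**2+160n-336) + (74n**3-300n**2-638n+2616)
  n**4-10n**3+5n**2+160n-336 = ((1/74)n-110/1369)(74n**3-300n**2-638n+2616) + (-(14352/1369)n**2+(100464/1369)n-172224/1369)
  74n**3-300n**2-638n+2616 = (-(50653/7176)n-149221/7176)(-(14352/1369)n**2+(100464/1369)n-172224/1369) + (0)
Last nonzero remainder: -(14352/1369)n**2+(100464/1369)n-172224/1369. Dividing through by -14352/1369 gives the monic gcd n**2-7n+12.

n**2-7n+12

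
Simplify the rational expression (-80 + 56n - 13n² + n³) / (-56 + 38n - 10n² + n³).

(20 - 9n + n²)/(14 - 6n + n²)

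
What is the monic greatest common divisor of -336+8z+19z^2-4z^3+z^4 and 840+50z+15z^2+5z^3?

By polynomial division,
  z^4-4z^3+19z^2+8z-336 = ((1/5)z-7/5)(5z^3+15z^2+50z+840) + (30z^2-90z+840)
  5z^3+15z^2+50z+840 = ((1/6)z+1)(30z^2-90z+840) + (0)
Last nonzero remainder: 30z^2-90z+840. Dividing through by 30 gives the monic gcd z^2-3z+28.

28-3z+z^2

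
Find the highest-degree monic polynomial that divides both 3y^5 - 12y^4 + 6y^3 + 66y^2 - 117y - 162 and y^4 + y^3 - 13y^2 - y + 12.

y^2 - 2y - 3

Repeated division with remainder:
  3y^5 - 12y^4 + 6y^3 + 66y^2 - 117y - 162 = (3y - 15)(y^4 + y^3 - 13y^2 - y + 12) + (60y^3 - 126y^2 - 168y + 18)
  y^4 + y^3 - 13y^2 - y + 12 = ((1/60)y + 31/600)(60y^3 - 126y^2 - 168y + 18) + (-(369/100)y^2 + (369/50)y + 1107/100)
  60y^3 - 126y^2 - 168y + 18 = (-(2000/123)y + 200/123)(-(369/100)y^2 + (369/50)y + 1107/100) + (0)
Last nonzero remainder: -(369/100)y^2 + (369/50)y + 1107/100. Dividing through by -369/100 gives the monic gcd y^2 - 2y - 3.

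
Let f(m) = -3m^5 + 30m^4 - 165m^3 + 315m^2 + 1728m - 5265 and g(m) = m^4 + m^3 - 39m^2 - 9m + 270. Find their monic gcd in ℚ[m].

m^3 - 5m^2 - 9m + 45

Euclidean algorithm in ℚ[m]:
  -3m^5 + 30m^4 - 165m^3 + 315m^2 + 1728m - 5265 = (-3m + 33)(m^4 + m^3 - 39m^2 - 9m + 270) + (-315m^3 + 1575m^2 + 2835m - 14175)
  m^4 + m^3 - 39m^2 - 9m + 270 = (-(1/315)m - 2/105)(-315m^3 + 1575m^2 + 2835m - 14175) + (0)
Last nonzero remainder: -315m^3 + 1575m^2 + 2835m - 14175. Dividing through by -315 gives the monic gcd m^3 - 5m^2 - 9m + 45.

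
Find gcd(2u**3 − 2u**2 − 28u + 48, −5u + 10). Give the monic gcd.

u − 2

By polynomial division,
  2u**3 − 2u**2 − 28u + 48 = (−(2/5)u**2 − (2/5)u + 24/5)(−5u + 10) + (0)
Last nonzero remainder: −5u + 10. Dividing through by −5 gives the monic gcd u − 2.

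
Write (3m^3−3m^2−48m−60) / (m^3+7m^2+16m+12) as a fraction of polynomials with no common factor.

By polynomial division,
  3m^3−3m^2−48m−60 = (3)(m^3+7m^2+16m+12) + (−24m^2−96m−96)
  m^3+7m^2+16m+12 = (−(1/24)m−1/8)(−24m^2−96m−96) + (0)
Last nonzero remainder: −24m^2−96m−96. Dividing through by −24 gives the monic gcd m^2+4m+4.
Cancel m^2+4m+4 from numerator and denominator to get the reduced form.

(3m−15)/(m+3)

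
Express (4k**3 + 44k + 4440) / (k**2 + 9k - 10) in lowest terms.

(4k**2 - 40k + 444)/(k - 1)

By polynomial division,
  4k**3 + 44k + 4440 = (4k - 36)(k**2 + 9k - 10) + (408k + 4080)
  k**2 + 9k - 10 = ((1/408)k - 1/408)(408k + 4080) + (0)
Last nonzero remainder: 408k + 4080. Dividing through by 408 gives the monic gcd k + 10.
Cancel k + 10 from numerator and denominator to get the reduced form.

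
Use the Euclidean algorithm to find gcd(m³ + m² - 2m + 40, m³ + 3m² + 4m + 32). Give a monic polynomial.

Apply the Euclidean algorithm:
  m³ + m² - 2m + 40 = (m³ + 3m² + 4m + 32) + (-2m² - 6m + 8)
  m³ + 3m² + 4m + 32 = (-(1/2)m)(-2m² - 6m + 8) + (8m + 32)
  -2m² - 6m + 8 = (-(1/4)m + 1/4)(8m + 32) + (0)
Last nonzero remainder: 8m + 32. Dividing through by 8 gives the monic gcd m + 4.

m + 4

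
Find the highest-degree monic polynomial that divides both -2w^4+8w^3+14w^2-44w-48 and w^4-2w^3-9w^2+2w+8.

w^3-w^2-10w-8

Repeated division with remainder:
  -2w^4+8w^3+14w^2-44w-48 = (-2)(w^4-2w^3-9w^2+2w+8) + (4w^3-4w^2-40w-32)
  w^4-2w^3-9w^2+2w+8 = ((1/4)w-1/4)(4w^3-4w^2-40w-32) + (0)
Last nonzero remainder: 4w^3-4w^2-40w-32. Dividing through by 4 gives the monic gcd w^3-w^2-10w-8.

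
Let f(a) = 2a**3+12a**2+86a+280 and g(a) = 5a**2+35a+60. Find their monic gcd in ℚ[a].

a+4

Repeated division with remainder:
  2a**3+12a**2+86a+280 = ((2/5)a-2/5)(5a**2+35a+60) + (76a+304)
  5a**2+35a+60 = ((5/76)a+15/76)(76a+304) + (0)
Last nonzero remainder: 76a+304. Dividing through by 76 gives the monic gcd a+4.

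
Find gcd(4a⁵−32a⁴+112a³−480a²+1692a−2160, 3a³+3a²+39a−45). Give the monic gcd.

a²+2a+15

By polynomial division,
  4a⁵−32a⁴+112a³−480a²+1692a−2160 = ((4/3)a²−12a+32)(3a³+3a²+39a−45) + (−48a²−96a−720)
  3a³+3a²+39a−45 = (−(1/16)a+1/16)(−48a²−96a−720) + (0)
Last nonzero remainder: −48a²−96a−720. Dividing through by −48 gives the monic gcd a²+2a+15.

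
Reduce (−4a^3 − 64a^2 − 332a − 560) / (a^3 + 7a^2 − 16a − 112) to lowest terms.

(−4a − 20)/(a − 4)

Apply the Euclidean algorithm:
  −4a^3 − 64a^2 − 332a − 560 = (−4)(a^3 + 7a^2 − 16a − 112) + (−36a^2 − 396a − 1008)
  a^3 + 7a^2 − 16a − 112 = (−(1/36)a + 1/9)(−36a^2 − 396a − 1008) + (0)
Last nonzero remainder: −36a^2 − 396a − 1008. Dividing through by −36 gives the monic gcd a^2 + 11a + 28.
Cancel a^2 + 11a + 28 from numerator and denominator to get the reduced form.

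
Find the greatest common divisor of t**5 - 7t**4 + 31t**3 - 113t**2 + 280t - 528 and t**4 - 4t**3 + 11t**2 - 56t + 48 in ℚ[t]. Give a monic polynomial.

t**3 - 3t**2 + 8t - 48

Apply the Euclidean algorithm:
  t**5 - 7t**4 + 31t**3 - 113t**2 + 280t - 528 = (t - 3)(t**4 - 4t**3 + 11t**2 - 56t + 48) + (8t**3 - 24t**2 + 64t - 384)
  t**4 - 4t**3 + 11t**2 - 56t + 48 = ((1/8)t - 1/8)(8t**3 - 24t**2 + 64t - 384) + (0)
Last nonzero remainder: 8t**3 - 24t**2 + 64t - 384. Dividing through by 8 gives the monic gcd t**3 - 3t**2 + 8t - 48.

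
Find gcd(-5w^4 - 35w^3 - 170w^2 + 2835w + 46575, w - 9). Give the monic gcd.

w - 9

Repeated division with remainder:
  -5w^4 - 35w^3 - 170w^2 + 2835w + 46575 = (-5w^3 - 80w^2 - 890w - 5175)(w - 9) + (0)
The last nonzero remainder w - 9 is already monic.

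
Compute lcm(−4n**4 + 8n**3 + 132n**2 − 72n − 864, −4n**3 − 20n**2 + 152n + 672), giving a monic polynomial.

n**5 + 5n**4 − 47n**3 − 213n**2 + 342n + 1512

Apply the Euclidean algorithm:
  −4n**4 + 8n**3 + 132n**2 − 72n − 864 = (n − 7)(−4n**3 − 20n**2 + 152n + 672) + (−160n**2 + 320n + 3840)
  −4n**3 − 20n**2 + 152n + 672 = ((1/40)n + 7/40)(−160n**2 + 320n + 3840) + (0)
Last nonzero remainder: −160n**2 + 320n + 3840. Dividing through by −160 gives the monic gcd n**2 − 2n − 24.
Then lcm(f, g) = f·g / gcd(f, g); expanding and making the result monic gives the answer.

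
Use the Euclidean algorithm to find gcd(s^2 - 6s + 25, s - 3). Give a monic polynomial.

Apply the Euclidean algorithm:
  s^2 - 6s + 25 = (s - 3)(s - 3) + (16)
  s - 3 = ((1/16)s - 3/16)(16) + (0)
The last nonzero remainder is the constant 16, so the polynomials are coprime and gcd = 1.

1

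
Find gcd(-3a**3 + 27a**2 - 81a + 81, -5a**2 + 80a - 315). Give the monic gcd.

Apply the Euclidean algorithm:
  -3a**3 + 27a**2 - 81a + 81 = ((3/5)a + 21/5)(-5a**2 + 80a - 315) + (-228a + 1404)
  -5a**2 + 80a - 315 = ((5/228)a - 935/4332)(-228a + 1404) + (-4320/361)
  -228a + 1404 = ((6859/360)a - 4693/40)(-4320/361) + (0)
The last nonzero remainder is the constant -4320/361, so the polynomials are coprime and gcd = 1.

1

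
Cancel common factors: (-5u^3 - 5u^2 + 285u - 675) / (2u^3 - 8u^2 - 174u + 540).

(-5u + 25)/(2u - 20)

By polynomial division,
  -5u^3 - 5u^2 + 285u - 675 = (-5/2)(2u^3 - 8u^2 - 174u + 540) + (-25u^2 - 150u + 675)
  2u^3 - 8u^2 - 174u + 540 = (-(2/25)u + 4/5)(-25u^2 - 150u + 675) + (0)
Last nonzero remainder: -25u^2 - 150u + 675. Dividing through by -25 gives the monic gcd u^2 + 6u - 27.
Cancel u^2 + 6u - 27 from numerator and denominator to get the reduced form.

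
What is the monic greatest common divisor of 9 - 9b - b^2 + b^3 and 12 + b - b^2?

3 + b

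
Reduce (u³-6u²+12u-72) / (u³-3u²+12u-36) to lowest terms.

(u-6)/(u-3)

By polynomial division,
  u³-6u²+12u-72 = (u³-3u²+12u-36) + (-3u²-36)
  u³-3u²+12u-36 = (-(1/3)u+1)(-3u²-36) + (0)
Last nonzero remainder: -3u²-36. Dividing through by -3 gives the monic gcd u²+12.
Cancel u²+12 from numerator and denominator to get the reduced form.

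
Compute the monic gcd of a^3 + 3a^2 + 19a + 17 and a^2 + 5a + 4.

Apply the Euclidean algorithm:
  a^3 + 3a^2 + 19a + 17 = (a - 2)(a^2 + 5a + 4) + (25a + 25)
  a^2 + 5a + 4 = ((1/25)a + 4/25)(25a + 25) + (0)
Last nonzero remainder: 25a + 25. Dividing through by 25 gives the monic gcd a + 1.

a + 1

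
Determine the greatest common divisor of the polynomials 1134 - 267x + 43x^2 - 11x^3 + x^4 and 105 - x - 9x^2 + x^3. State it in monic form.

Repeated division with remainder:
  x^4 - 11x^3 + 43x^2 - 267x + 1134 = (x - 2)(x^3 - 9x^2 - x + 105) + (26x^2 - 374x + 1344)
  x^3 - 9x^2 - x + 105 = ((1/26)x + 35/169)(26x^2 - 374x + 1344) + ((4185/169)x - 29295/169)
  26x^2 - 374x + 1344 = ((4394/4185)x - 10816/1395)((4185/169)x - 29295/169) + (0)
Last nonzero remainder: (4185/169)x - 29295/169. Dividing through by 4185/169 gives the monic gcd x - 7.

-7 + x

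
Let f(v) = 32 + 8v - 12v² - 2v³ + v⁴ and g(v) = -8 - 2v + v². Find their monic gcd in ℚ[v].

-8 - 2v + v²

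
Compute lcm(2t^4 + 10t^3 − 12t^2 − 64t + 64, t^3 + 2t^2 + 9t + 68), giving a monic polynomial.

t^6 + 3t^5 + t^4 + 65t^3 − 6t^2 − 608t + 544

Apply the Euclidean algorithm:
  2t^4 + 10t^3 − 12t^2 − 64t + 64 = (2t + 6)(t^3 + 2t^2 + 9t + 68) + (−42t^2 − 254t − 344)
  t^3 + 2t^2 + 9t + 68 = (−(1/42)t + 85/882)(−42t^2 − 254t − 344) + ((11152/441)t + 44608/441)
  −42t^2 − 254t − 344 = (−(9261/5576)t − 18963/5576)((11152/441)t + 44608/441) + (0)
Last nonzero remainder: (11152/441)t + 44608/441. Dividing through by 11152/441 gives the monic gcd t + 4.
Then lcm(f, g) = f·g / gcd(f, g); expanding and making the result monic gives the answer.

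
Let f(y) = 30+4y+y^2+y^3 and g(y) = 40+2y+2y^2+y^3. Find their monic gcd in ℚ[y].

Euclidean algorithm in ℚ[y]:
  y^3+y^2+4y+30 = (y^3+2y^2+2y+40) + (-y^2+2y-10)
  y^3+2y^2+2y+40 = (-y-4)(-y^2+2y-10) + (0)
Last nonzero remainder: -y^2+2y-10. Dividing through by -1 gives the monic gcd y^2-2y+10.

10-2y+y^2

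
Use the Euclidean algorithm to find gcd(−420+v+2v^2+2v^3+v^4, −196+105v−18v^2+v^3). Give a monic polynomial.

−4+v

Repeated division with remainder:
  v^4+2v^3+2v^2+v−420 = (v+20)(v^3−18v^2+105v−196) + (257v^2−1903v+3500)
  v^3−18v^2+105v−196 = ((1/257)v−2723/66049)(257v^2−1903v+3500) + ((853776/66049)v−3415104/66049)
  257v^2−1903v+3500 = ((16974593/853776)v−8256125/121968)((853776/66049)v−3415104/66049) + (0)
Last nonzero remainder: (853776/66049)v−3415104/66049. Dividing through by 853776/66049 gives the monic gcd v−4.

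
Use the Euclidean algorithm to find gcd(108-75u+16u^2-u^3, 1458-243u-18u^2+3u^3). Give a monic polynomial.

Repeated division with remainder:
  -u^3+16u^2-75u+108 = (-1/3)(3u^3-18u^2-243u+1458) + (10u^2-156u+594)
  3u^3-18u^2-243u+1458 = ((3/10)u+72/25)(10u^2-156u+594) + ((702/25)u-6318/25)
  10u^2-156u+594 = ((125/351)u-275/117)((702/25)u-6318/25) + (0)
Last nonzero remainder: (702/25)u-6318/25. Dividing through by 702/25 gives the monic gcd u-9.

-9+u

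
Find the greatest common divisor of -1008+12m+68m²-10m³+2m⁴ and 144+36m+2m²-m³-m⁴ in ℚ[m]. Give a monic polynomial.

-12-m+m²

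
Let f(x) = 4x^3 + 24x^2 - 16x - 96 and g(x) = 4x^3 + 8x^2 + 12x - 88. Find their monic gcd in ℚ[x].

x - 2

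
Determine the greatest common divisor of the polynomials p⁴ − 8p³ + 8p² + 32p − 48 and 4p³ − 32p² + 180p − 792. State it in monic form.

Euclidean algorithm in ℚ[p]:
  p⁴ − 8p³ + 8p² + 32p − 48 = ((1/4)p)(4p³ − 32p² + 180p − 792) + (−37p² + 230p − 48)
  4p³ − 32p² + 180p − 792 = (−(4/37)p + 264/1369)(−37p² + 230p − 48) + ((178596/1369)p − 1071576/1369)
  −37p² + 230p − 48 = (−(50653/178596)p + 2738/44649)((178596/1369)p − 1071576/1369) + (0)
Last nonzero remainder: (178596/1369)p − 1071576/1369. Dividing through by 178596/1369 gives the monic gcd p − 6.

p − 6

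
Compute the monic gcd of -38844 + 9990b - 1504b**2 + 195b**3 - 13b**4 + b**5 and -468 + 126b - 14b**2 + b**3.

-468 + 126b - 14b**2 + b**3

Repeated division with remainder:
  b**5 - 13b**4 + 195b**3 - 1504b**2 + 9990b - 38844 = (b**2 + b + 83)(b**3 - 14b**2 + 126b - 468) + (0)
The last nonzero remainder b**3 - 14b**2 + 126b - 468 is already monic.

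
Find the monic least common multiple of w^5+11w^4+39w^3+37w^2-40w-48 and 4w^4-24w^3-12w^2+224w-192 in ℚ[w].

w^7+3w^6-33w^5-99w^4+288w^3+864w^2-256w-768

Repeated division with remainder:
  w^5+11w^4+39w^3+37w^2-40w-48 = ((1/4)w+17/4)(4w^4-24w^3-12w^2+224w-192) + (144w^3+32w^2-944w+768)
  4w^4-24w^3-12w^2+224w-192 = ((1/36)w-14/81)(144w^3+32w^2-944w+768) + ((1600/81)w^2+(3200/81)w-1600/27)
  144w^3+32w^2-944w+768 = ((729/100)w-324/25)((1600/81)w^2+(3200/81)w-1600/27) + (0)
Last nonzero remainder: (1600/81)w^2+(3200/81)w-1600/27. Dividing through by 1600/81 gives the monic gcd w^2+2w-3.
Then lcm(f, g) = f·g / gcd(f, g); expanding and making the result monic gives the answer.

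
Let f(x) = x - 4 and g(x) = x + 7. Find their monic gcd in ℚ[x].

Euclidean algorithm in ℚ[x]:
  x - 4 = (x + 7) + (-11)
  x + 7 = (-(1/11)x - 7/11)(-11) + (0)
The last nonzero remainder is the constant -11, so the polynomials are coprime and gcd = 1.

1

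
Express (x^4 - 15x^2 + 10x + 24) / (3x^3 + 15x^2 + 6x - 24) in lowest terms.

Euclidean algorithm in ℚ[x]:
  x^4 - 15x^2 + 10x + 24 = ((1/3)x - 5/3)(3x^3 + 15x^2 + 6x - 24) + (8x^2 + 28x - 16)
  3x^3 + 15x^2 + 6x - 24 = ((3/8)x + 9/16)(8x^2 + 28x - 16) + (-(15/4)x - 15)
  8x^2 + 28x - 16 = (-(32/15)x + 16/15)(-(15/4)x - 15) + (0)
Last nonzero remainder: -(15/4)x - 15. Dividing through by -15/4 gives the monic gcd x + 4.
Cancel x + 4 from numerator and denominator to get the reduced form.

(x^3 - 4x^2 + x + 6)/(3x^2 + 3x - 6)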